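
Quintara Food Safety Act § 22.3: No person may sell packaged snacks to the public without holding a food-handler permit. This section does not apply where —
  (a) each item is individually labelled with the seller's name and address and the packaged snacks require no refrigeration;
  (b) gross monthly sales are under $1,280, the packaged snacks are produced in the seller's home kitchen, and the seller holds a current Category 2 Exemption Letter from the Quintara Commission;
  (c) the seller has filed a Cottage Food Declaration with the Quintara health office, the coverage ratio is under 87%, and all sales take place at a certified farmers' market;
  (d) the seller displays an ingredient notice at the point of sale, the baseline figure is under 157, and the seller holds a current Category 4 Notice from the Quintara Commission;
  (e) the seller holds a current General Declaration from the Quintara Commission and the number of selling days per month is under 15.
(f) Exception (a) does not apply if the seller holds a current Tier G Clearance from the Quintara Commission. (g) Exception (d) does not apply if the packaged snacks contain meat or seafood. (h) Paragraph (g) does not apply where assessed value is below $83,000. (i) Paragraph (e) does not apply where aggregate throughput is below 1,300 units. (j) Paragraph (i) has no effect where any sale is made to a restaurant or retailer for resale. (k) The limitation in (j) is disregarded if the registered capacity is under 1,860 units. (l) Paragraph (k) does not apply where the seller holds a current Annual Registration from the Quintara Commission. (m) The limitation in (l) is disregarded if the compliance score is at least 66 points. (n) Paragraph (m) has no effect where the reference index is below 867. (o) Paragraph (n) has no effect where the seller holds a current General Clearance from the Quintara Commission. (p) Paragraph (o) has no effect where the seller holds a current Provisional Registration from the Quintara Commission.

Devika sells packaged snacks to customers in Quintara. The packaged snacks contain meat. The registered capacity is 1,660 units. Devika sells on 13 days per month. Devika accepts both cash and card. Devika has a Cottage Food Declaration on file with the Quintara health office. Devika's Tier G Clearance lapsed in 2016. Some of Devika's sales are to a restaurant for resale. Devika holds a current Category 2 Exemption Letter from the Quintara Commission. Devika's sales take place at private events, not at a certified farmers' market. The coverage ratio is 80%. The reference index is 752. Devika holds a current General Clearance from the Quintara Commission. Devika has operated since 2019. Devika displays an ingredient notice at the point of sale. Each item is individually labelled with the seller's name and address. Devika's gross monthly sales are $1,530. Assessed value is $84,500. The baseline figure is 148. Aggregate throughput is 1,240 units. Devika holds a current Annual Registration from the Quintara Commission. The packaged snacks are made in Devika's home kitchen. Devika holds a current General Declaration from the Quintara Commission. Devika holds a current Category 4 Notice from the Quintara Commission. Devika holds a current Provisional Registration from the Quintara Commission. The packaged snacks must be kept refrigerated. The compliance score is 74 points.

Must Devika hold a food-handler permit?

No — exception (e) applies; Devika is not required to hold a food-handler permit.

Exception (a) fails — the packaged snacks require refrigeration.
Exception (b) does not apply: gross monthly sales are $1,530, not under $1,280.
Exception (c) requires that all sales take place at a certified farmers' market; but sales are at private events, not a certified farmers' market, so (c) is unavailable.
Exception (d) is satisfied on its face — an ingredient notice is displayed; the baseline figure is 148, under the 157 limit; a current Category 4 Notice is held. However, paragraphs (g)–(h) must be considered: (g) operates against (d): the packaged snacks contain meat. (h), which would lift (g), does not operate here — assessed value is $84,500, not below $83,000. Exception (d) does not apply.
Exception (e) is satisfied on its face — a current General Declaration is held; the number of selling days per month is 13, under the 15 limit. Considering the limiting provisions: (i) would limit (e) — aggregate throughput is 1,240 units, below the 1,300 units limit — but (j) sets (i) aside: (j) operates against (i): some sales are to a restaurant for resale. (k) applies (the registered capacity is 1,660 units, under the 1,860 units limit), but is overridden by (l): (l) operates against (k): a current Annual Registration is held. (m) would limit (l) — the compliance score is 74 points, meeting the 66 points threshold — but (n) sets (m) aside: (n) is engaged — the reference index is 752, below the 867 limit. (o) is engaged (a current General Clearance is held), but is overridden by (p): (p) is engaged — a current Provisional Registration is held. So (e) applies.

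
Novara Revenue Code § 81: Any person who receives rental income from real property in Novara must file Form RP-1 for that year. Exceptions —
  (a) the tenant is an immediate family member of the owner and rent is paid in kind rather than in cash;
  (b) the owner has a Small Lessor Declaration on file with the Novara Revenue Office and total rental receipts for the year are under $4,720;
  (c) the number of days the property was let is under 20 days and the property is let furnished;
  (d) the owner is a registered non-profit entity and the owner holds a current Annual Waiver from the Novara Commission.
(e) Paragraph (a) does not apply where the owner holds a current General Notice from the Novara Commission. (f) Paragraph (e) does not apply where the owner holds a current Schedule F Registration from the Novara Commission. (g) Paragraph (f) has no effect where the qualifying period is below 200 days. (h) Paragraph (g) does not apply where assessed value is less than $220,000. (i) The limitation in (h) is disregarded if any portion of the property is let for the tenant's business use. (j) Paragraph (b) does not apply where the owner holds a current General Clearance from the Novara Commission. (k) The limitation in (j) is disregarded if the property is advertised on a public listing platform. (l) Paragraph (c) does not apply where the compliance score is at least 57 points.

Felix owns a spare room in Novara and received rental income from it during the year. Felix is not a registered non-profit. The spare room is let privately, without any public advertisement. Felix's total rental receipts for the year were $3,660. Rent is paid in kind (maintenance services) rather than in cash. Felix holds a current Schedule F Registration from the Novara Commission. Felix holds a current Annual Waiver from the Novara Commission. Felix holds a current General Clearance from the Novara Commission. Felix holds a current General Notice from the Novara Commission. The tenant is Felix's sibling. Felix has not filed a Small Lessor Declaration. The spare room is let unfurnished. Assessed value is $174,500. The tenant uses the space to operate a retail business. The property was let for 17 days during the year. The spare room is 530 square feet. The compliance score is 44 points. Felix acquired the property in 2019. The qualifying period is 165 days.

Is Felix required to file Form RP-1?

Yes — Felix must file Form RP-1.

Exception (a): the tenant is an immediate family member; rent is paid in kind — every condition holds. But applying paragraphs (e)–(i): (e) operates against (a): a current General Notice is held. (f) applies (a current Schedule F Registration is held), but yields to (g): (g) operates against (f): the qualifying period is 165 days, below the 200 days limit. (h) would limit (g) — assessed value is $174,500, less than the $220,000 limit — but (i) sets (h) aside: (i) operates against (h): the space is let for business use. So (a) is unavailable.
Exception (b) does not apply: no Small Lessor Declaration is on file.
Exception (c) fails — the property is let unfurnished.
Exception (d) requires that the owner is a registered non-profit entity; but Felix is not a registered non-profit, so (d) is unavailable.
No exception applies. The general rule governs.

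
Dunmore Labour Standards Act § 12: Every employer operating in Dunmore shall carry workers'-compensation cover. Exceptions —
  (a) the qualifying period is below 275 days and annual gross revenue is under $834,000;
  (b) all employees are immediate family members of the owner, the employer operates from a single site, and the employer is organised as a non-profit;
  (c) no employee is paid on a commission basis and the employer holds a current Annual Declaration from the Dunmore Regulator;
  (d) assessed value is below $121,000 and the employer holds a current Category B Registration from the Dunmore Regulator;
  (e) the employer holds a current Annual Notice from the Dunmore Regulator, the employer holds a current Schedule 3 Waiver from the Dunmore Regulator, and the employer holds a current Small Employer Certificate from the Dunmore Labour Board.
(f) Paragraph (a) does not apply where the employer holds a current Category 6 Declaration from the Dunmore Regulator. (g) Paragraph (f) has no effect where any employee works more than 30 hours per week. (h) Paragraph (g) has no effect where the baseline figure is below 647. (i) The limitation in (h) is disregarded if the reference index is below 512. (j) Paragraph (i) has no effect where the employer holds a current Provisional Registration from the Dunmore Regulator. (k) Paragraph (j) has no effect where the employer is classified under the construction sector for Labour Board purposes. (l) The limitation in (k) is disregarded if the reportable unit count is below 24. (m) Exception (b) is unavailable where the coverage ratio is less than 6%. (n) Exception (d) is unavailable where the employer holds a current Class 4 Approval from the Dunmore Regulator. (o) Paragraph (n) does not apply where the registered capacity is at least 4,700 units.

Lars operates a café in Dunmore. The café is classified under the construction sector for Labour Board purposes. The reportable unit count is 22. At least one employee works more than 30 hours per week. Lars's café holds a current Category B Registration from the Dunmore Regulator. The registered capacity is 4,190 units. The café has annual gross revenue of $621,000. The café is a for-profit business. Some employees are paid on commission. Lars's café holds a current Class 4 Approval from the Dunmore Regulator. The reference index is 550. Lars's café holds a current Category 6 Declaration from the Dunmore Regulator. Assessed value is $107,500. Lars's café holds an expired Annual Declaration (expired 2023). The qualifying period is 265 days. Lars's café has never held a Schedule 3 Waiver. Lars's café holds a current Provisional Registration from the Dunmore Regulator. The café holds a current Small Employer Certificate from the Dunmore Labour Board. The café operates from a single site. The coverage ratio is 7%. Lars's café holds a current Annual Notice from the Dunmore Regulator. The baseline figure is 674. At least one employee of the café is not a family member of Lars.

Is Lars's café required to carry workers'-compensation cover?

Exception (a)'s conditions are all satisfied: the qualifying period is 265 days, below the 275 days limit; annual gross revenue is $621,000, under the $834,000 limit. Under paragraphs (f)–(l): (f) would limit (a) — a current Category 6 Declaration is held — but (g) sets (f) aside: (g) operates against (f): at least one employee exceeds 30 hours/week. (h), which would lift (g), is inapplicable — the baseline figure is 674, not below 647. (a) remains available.
Exception (b) fails — at least one employee is not a family member.
Exception (c) fails — some employees are paid on commission.
All of (d)'s requirements are met (assessed value is $107,500, below the $121,000 limit; a current Category B Registration is held). But: (n) operates against (d): a current Class 4 Approval is held. (o), which would lift (n), does not operate here — the registered capacity is 4,190 units, short of 4,700 units. Exception (d) does not apply.
Exception (e) does not apply: no current Schedule 3 Waiver is held.

No — exception (a) applies; Lars's café is not required to carry workers'-compensation cover.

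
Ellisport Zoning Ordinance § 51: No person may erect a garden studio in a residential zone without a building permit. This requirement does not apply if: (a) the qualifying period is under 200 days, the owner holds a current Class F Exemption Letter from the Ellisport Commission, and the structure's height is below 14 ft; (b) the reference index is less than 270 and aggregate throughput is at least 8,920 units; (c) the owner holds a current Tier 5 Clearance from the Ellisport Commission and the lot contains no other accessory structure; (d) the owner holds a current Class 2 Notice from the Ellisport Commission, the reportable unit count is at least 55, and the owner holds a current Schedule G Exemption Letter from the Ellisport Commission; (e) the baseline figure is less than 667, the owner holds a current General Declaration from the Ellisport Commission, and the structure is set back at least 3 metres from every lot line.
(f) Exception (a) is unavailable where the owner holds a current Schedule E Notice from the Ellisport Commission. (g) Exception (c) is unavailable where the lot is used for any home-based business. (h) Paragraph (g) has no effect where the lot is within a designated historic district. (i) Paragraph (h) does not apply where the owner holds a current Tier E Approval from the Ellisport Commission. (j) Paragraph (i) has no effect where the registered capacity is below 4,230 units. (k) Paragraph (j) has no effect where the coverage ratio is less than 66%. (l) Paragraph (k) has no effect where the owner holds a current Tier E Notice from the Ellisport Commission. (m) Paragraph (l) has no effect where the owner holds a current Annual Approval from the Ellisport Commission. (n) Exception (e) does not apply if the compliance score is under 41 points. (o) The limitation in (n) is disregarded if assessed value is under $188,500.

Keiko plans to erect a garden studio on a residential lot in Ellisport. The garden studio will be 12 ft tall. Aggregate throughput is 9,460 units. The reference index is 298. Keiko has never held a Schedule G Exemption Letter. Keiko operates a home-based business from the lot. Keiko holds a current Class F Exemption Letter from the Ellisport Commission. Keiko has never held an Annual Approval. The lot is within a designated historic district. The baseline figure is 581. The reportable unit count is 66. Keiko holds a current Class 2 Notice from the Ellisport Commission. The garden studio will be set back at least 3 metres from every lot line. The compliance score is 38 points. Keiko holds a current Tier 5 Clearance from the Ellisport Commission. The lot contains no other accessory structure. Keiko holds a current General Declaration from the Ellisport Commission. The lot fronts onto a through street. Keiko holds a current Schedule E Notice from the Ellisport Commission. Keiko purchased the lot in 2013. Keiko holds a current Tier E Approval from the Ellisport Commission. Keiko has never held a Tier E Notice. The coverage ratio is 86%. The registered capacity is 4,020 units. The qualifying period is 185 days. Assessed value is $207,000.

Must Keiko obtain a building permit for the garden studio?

No — exception (c) applies; Keiko does not need a building permit.

Exception (a) is satisfied on its face — the qualifying period is 185 days, under the 200 days limit; a current Class F Exemption Letter is held; the structure's height is 12 ft, below the 14 ft limit. But applying paragraph (f): (f) operates — a current Schedule E Notice is held. Exception (a) does not apply.
Exception (b) requires that the reference index is less than 270; but the reference index is 298, not less than 270, so (b) is unavailable.
All of (c)'s requirements are met (a current Tier 5 Clearance is held; the lot has no other accessory structure). Applying paragraphs (g)–(m): (g) operates (a home-based business operates on the lot), but is displaced by (h): (h) operates — the lot is in a historic district. (i) operates (a current Tier E Approval is held), but is set aside by (j): (j) is engaged — the registered capacity is 4,020 units, below the 4,230 units limit. (k), which would lift (j), is inapplicable — the coverage ratio is 86%, not less than 66%. Exception (c) stands.
Exception (d) fails — the Schedule G Exemption Letter is not current.
Exception (e) is satisfied on its face — the baseline figure is 581, less than the 667 limit; a current General Declaration is held; the setback is at least 3 m on every side. However, paragraphs (n)–(o) must be considered: (n) applies — the compliance score is 38 points, under the 41 points limit. (o) does not operate here (assessed value is $207,000, not under $188,500), so (n) stands. So (e) is unavailable.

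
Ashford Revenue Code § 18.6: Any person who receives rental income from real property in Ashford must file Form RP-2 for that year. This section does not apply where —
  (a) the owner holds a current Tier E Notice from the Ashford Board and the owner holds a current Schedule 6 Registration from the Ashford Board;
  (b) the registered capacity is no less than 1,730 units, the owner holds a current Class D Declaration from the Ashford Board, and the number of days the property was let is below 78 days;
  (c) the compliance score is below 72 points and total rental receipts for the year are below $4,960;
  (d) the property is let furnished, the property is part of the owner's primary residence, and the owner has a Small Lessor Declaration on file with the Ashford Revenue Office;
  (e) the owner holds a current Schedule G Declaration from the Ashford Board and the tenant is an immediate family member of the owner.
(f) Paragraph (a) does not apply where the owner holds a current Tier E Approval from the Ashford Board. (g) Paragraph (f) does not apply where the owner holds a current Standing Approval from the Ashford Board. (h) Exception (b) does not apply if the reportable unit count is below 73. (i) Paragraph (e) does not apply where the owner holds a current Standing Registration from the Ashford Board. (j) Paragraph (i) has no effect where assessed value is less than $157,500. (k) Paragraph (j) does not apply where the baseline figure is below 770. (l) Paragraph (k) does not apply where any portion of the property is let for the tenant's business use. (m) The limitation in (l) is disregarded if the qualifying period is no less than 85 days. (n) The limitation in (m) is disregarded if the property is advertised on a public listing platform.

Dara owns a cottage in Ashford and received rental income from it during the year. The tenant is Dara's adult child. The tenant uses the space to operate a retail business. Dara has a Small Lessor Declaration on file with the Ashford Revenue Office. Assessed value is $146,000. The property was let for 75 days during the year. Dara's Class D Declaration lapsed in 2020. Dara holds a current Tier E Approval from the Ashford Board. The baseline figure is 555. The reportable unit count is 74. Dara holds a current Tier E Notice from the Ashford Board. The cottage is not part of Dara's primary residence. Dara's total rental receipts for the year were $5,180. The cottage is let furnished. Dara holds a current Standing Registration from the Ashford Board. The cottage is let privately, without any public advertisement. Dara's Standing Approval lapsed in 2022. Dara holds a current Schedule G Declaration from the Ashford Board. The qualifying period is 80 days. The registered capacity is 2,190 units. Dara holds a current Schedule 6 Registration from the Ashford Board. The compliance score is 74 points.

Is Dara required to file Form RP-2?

Exception (a)'s conditions are all satisfied: a current Tier E Notice is held; a current Schedule 6 Registration is held. But: (f) operates against (a): a current Tier E Approval is held. (g) is not engaged (there is no Standing Approval in force), so (f) stands. So (a) is unavailable.
Exception (b) does not apply: no current Class D Declaration is held.
Exception (c) requires that the compliance score is below 72 points; but the compliance score is 74 points, not below 72 points, so (c) is unavailable.
Exception (d) does not apply: the cottage is not part of the primary residence.
Exception (e) is satisfied on its face — a current Schedule G Declaration is held; the tenant is an immediate family member. As to paragraphs (i)–(n): (i) operates (a current Standing Registration is held), but yields to (j): (j) operates against (i): assessed value is $146,000, less than the $157,500 limit. (k) is triggered (the baseline figure is 555, below the 770 limit), but is itself disapplied by (l): (l) is triggered — the space is let for business use. (m), which would lift (l), is not triggered — the qualifying period is 80 days, short of 85 days. So (e) applies.

No — exception (e) applies; Dara is not required to file Form RP-2.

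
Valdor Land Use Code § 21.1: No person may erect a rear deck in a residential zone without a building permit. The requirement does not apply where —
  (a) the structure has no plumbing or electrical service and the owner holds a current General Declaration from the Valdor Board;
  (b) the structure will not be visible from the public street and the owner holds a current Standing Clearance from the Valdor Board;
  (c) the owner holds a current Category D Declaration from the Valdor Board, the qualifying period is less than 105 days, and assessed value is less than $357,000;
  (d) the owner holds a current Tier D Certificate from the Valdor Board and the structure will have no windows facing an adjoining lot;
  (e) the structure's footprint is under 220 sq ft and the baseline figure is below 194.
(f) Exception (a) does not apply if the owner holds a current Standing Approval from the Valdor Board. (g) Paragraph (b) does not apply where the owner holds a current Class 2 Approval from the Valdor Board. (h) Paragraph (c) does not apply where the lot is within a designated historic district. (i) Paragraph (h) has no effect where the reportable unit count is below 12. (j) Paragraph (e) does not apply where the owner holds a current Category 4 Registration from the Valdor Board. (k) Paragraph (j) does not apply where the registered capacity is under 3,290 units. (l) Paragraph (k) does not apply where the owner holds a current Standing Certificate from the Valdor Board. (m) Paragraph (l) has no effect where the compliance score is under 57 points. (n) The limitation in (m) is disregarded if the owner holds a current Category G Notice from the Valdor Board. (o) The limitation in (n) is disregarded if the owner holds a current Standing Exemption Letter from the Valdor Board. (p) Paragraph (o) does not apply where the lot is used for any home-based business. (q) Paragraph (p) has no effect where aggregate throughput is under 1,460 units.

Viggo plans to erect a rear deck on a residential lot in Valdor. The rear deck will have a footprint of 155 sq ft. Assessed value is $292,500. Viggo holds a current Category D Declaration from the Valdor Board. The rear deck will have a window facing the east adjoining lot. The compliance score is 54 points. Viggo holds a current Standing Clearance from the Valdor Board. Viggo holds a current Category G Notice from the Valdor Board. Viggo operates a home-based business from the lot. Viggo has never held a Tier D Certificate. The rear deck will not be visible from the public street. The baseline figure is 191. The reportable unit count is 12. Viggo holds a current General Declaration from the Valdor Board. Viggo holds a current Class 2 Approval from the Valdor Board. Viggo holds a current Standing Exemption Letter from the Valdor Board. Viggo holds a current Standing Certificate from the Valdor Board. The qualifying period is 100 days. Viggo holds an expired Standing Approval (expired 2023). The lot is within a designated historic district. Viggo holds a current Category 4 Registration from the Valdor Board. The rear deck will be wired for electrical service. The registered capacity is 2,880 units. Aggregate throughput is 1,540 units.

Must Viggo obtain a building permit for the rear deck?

Yes — Viggo must obtain a building permit.

Exception (a) does not apply: electrical service is planned.
Exception (b) is satisfied on its face — the structure will not be visible from the street; a current Standing Clearance is held. However, paragraph (g) must be considered: (g) operates against (b): a current Class 2 Approval is held. Exception (b) does not apply.
Exception (c)'s conditions are all satisfied: a current Category D Declaration is held; the qualifying period is 100 days, less than the 105 days limit; assessed value is $292,500, less than the $357,000 limit. Turning to paragraphs (h)–(i): (h) operates against (c): the lot is in a historic district. (i) is inapplicable (the reportable unit count is 12, not below 12), so (h) stands. Exception (c) does not apply.
Exception (d) fails — there is no Tier D Certificate in force.
All of (e)'s requirements are met (the structure's footprint is 155 sq ft, under the 220 sq ft limit; the baseline figure is 191, below the 194 limit). But applying paragraphs (j)–(q): (j) operates against (e): a current Category 4 Registration is held. (k) would limit (j) — the registered capacity is 2,880 units, under the 3,290 units limit — but (l) sets (k) aside: (l) is triggered — a current Standing Certificate is held. (m) is engaged (the compliance score is 54 points, under the 57 points limit), but is itself disapplied by (n): (n) operates against (m): a current Category G Notice is held. (o) would limit (n) — a current Standing Exemption Letter is held — but (p) sets (o) aside: (p) operates — a home-based business operates on the lot. (q), which would lift (p), is not triggered — aggregate throughput is 1,540 units, not under 1,460 units. Exception (e) does not apply.
Every exception is unavailable, so the rule governs.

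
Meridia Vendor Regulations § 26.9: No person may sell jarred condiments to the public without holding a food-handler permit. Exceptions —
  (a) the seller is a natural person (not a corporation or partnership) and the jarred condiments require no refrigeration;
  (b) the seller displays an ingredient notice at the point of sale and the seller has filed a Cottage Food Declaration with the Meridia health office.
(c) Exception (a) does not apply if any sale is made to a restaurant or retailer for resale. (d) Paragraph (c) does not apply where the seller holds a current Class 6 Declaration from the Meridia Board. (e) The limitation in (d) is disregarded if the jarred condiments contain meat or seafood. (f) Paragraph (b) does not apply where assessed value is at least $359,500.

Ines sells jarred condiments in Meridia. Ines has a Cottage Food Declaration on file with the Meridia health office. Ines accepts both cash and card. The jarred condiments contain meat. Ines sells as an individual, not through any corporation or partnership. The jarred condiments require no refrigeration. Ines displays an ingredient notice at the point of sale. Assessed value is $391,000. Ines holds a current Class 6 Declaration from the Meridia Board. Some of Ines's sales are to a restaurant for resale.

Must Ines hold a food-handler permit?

Yes — Ines must hold a food-handler permit.

Exception (a) is satisfied on its face — the seller is a natural person; the jarred condiments are shelf-stable. But: (c) operates against (a): some sales are to a restaurant for resale. (d) is triggered (a current Class 6 Declaration is held), but is set aside by (e): (e) is engaged — the jarred condiments contain meat. Exception (a) does not apply.
Exception (b) is satisfied on its face — an ingredient notice is displayed; a Cottage Food Declaration is on file. But applying paragraph (f): (f) operates against (b): assessed value is $391,000, meeting the $359,500 threshold. Exception (b) does not apply.
Every exception is unavailable, so the rule governs.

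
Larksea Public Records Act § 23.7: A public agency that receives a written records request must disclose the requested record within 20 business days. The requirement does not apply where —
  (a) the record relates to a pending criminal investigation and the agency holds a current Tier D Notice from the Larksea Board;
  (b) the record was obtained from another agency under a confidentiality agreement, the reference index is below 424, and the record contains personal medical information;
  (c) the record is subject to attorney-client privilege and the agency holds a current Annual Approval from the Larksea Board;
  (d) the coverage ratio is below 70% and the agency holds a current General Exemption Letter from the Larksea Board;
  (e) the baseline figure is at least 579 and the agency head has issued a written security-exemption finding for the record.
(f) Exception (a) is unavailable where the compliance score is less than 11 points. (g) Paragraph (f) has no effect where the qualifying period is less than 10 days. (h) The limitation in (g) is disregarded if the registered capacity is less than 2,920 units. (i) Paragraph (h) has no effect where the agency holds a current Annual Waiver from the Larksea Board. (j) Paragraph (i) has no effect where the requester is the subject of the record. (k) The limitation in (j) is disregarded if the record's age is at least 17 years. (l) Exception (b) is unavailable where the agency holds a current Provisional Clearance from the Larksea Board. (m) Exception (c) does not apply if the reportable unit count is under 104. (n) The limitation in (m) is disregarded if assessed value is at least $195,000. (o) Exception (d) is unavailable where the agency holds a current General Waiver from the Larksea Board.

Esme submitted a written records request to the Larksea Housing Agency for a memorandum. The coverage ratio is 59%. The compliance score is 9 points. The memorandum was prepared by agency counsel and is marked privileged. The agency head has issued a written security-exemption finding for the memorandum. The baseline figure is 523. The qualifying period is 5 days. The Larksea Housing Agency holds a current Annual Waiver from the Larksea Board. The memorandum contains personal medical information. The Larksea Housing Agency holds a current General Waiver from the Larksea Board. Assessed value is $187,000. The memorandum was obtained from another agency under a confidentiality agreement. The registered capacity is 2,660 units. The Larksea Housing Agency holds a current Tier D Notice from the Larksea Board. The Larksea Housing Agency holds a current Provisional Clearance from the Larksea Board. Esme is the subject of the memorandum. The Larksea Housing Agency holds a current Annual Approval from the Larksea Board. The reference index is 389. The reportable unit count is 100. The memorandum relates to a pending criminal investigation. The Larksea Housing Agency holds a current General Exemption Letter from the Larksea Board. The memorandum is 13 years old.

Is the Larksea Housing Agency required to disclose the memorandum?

Yes — the Larksea Housing Agency must disclose the memorandum.

All of (a)'s requirements are met (the memorandum relates to a pending investigation; a current Tier D Notice is held). But: (f) is triggered — the compliance score is 9 points, less than the 11 points limit. (g) would limit (f) — the qualifying period is 5 days, less than the 10 days limit — but (h) sets (g) aside: (h) operates against (g): the registered capacity is 2,660 units, less than the 2,920 units limit. (i) is triggered (a current Annual Waiver is held), but is displaced by (j): (j) operates — Esme is the subject of the memorandum. (k) does not operate here (the record's age is 13 years, short of 17 years), so (j) stands. So (a) is unavailable.
Exception (b)'s conditions are all satisfied: the memorandum was obtained under a confidentiality agreement; the reference index is 389, below the 424 limit; the memorandum contains personal medical information. Turning to paragraph (l): (l) operates against (b): a current Provisional Clearance is held. So (b) is unavailable.
All of (c)'s requirements are met (the memorandum is privileged; a current Annual Approval is held). But applying paragraphs (m)–(n): (m) operates against (c): the reportable unit count is 100, under the 104 limit. (n) is inapplicable (assessed value is $187,000, short of $195,000), so (m) stands. Exception (c) does not apply.
Exception (d) is satisfied on its face — the coverage ratio is 59%, below the 70% limit; a current General Exemption Letter is held. Turning to paragraph (o): (o) operates against (d): a current General Waiver is held. (d) is therefore removed.
Exception (e) requires that the baseline figure is at least 579; but the baseline figure is 523, short of 579, so (e) is unavailable.
No exception displaces § 23.7.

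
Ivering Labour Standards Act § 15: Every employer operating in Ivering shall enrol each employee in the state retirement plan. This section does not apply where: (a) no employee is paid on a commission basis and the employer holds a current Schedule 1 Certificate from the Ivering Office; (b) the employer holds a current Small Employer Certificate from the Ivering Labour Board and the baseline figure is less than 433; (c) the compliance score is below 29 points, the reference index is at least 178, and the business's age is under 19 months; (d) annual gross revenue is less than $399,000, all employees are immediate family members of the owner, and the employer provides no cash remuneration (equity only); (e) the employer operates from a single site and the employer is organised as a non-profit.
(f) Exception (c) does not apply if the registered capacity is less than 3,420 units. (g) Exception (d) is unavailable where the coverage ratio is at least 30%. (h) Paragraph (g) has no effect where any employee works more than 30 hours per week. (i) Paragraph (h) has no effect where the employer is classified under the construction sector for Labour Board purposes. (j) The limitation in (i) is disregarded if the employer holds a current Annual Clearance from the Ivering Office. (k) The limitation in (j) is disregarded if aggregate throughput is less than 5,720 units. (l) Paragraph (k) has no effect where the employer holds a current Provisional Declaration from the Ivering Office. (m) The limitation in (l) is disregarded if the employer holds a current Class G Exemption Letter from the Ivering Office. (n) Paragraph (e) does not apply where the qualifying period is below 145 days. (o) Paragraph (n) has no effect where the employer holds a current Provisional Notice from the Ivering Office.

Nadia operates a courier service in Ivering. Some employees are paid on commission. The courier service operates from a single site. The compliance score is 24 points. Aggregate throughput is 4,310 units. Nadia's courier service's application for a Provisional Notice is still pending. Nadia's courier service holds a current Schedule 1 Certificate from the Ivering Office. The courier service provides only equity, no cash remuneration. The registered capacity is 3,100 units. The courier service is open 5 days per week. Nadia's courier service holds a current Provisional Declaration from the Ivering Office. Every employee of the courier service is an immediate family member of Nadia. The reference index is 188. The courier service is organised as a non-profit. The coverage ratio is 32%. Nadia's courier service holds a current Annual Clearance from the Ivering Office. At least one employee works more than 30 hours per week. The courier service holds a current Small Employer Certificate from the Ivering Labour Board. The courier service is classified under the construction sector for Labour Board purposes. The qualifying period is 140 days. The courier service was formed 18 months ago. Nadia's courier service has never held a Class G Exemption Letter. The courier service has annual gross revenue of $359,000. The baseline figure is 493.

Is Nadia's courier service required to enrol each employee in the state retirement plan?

Exception (a) does not apply: some employees are paid on commission.
Exception (b) requires that the baseline figure is less than 433; but the baseline figure is 493, not less than 433, so (b) is unavailable.
Exception (c)'s conditions are all satisfied: the compliance score is 24 points, below the 29 points limit; the reference index is 188, meeting the 178 threshold; the business's age is 18 months, under the 19 months limit. However, paragraph (f) must be considered: (f) operates — the registered capacity is 3,100 units, less than the 3,420 units limit. So (c) is unavailable.
Exception (d)'s conditions are all satisfied: annual gross revenue is $359,000, less than the $399,000 limit; every employee is an immediate family member; remuneration is equity-only. Considering the limiting provisions: (g) is engaged (the coverage ratio is 32%, meeting the 30% threshold), but is itself disapplied by (h): (h) operates against (g): at least one employee exceeds 30 hours/week. (i) operates (the courier service is classified under the construction sector), but is overridden by (j): (j) operates against (i): a current Annual Clearance is held. (k) would limit (j) — aggregate throughput is 4,310 units, less than the 5,720 units limit — but (l) sets (k) aside: (l) is engaged — a current Provisional Declaration is held. (m), which would lift (l), is not engaged — there is no Class G Exemption Letter in force. (d) remains available.
Exception (e) is satisfied on its face — the employer operates from a single site; the employer is a non-profit. But applying paragraphs (n)–(o): (n) operates against (e): the qualifying period is 140 days, below the 145 days limit. (o), which would lift (n), is not engaged — there is no Provisional Notice in force. So (e) is unavailable.

No — exception (d) applies; Nadia's courier service is not required to enrol each employee in the state retirement plan.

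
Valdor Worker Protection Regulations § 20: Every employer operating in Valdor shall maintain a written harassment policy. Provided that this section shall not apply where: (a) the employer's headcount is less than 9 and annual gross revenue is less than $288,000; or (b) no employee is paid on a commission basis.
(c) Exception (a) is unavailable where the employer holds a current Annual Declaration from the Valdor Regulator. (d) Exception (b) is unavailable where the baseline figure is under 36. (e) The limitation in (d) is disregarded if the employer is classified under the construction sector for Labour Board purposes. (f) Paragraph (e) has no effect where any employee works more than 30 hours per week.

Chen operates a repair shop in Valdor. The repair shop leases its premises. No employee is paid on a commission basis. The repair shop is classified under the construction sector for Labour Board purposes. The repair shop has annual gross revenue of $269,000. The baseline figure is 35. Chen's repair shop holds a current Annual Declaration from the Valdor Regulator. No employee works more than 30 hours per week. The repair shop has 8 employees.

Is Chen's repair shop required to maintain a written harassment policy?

No — exception (b) applies; Chen's repair shop is not required to maintain a written harassment policy.

All of (a)'s requirements are met (the employer's headcount is 8, less than the 9 limit; annual gross revenue is $269,000, less than the $288,000 limit). But applying paragraph (c): (c) applies — a current Annual Declaration is held. (a) is therefore removed.
Exception (b): no employee is paid on commission — every condition holds. Under paragraphs (d)–(f): (d) would limit (b) — the baseline figure is 35, under the 36 limit — but (e) sets (d) aside: (e) operates — the repair shop is classified under the construction sector. (f), which would lift (e), is not engaged — no employee exceeds 30 hours/week. So (b) applies.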